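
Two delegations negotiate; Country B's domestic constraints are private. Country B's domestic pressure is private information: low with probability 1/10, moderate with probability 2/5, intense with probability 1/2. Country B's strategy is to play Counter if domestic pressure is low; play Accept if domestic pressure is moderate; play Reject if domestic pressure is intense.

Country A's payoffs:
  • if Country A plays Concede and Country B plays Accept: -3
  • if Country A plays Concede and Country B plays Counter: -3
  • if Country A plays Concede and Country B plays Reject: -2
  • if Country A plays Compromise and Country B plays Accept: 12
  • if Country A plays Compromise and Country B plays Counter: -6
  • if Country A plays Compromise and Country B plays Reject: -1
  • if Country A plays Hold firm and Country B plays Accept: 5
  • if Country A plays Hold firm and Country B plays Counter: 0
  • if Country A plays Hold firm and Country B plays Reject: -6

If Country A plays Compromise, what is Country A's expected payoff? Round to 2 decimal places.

E[Compromise] = 1/10·(-6) + 2/5·12 + 1/2·(-1) = (-3/5) + 24/5 + (-1/2) = 37/10

3.70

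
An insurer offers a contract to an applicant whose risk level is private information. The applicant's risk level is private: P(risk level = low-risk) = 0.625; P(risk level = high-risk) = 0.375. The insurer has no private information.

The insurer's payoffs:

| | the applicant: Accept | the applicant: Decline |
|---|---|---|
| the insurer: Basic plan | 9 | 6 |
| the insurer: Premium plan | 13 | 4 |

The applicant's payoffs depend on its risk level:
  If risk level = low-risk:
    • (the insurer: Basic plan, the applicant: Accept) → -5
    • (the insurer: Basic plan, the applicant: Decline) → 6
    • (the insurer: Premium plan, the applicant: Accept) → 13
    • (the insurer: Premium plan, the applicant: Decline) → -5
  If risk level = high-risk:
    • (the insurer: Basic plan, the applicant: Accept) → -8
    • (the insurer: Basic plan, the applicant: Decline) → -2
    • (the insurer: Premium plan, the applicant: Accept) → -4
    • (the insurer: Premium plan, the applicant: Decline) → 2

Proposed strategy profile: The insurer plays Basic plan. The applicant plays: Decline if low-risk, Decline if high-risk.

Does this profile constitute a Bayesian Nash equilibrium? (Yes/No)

Yes

The insurer plays Basic plan: E[Basic plan] = 0.625·(6) + 0.375·(6) = 6; E[Premium plan] = 4. Best-responding. ✓
The applicant (risk level low-risk), facing Basic plan: Accept gives -5, Decline gives 6. Proposed Decline is best. ✓
The applicant (risk level high-risk), facing Basic plan: Accept gives -8, Decline gives -2. Proposed Decline is best. ✓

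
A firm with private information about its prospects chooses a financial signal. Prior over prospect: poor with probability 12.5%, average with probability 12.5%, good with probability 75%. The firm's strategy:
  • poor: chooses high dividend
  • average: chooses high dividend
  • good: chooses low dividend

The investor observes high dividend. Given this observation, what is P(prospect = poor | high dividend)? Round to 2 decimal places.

0.50

P(high dividend) = 0.125·1 + 0.125·1 + 0.75·0 = 0.25
P(poor | high dividend) = (0.125·1) / 0.25 = 0.125 / 0.25 = 0.5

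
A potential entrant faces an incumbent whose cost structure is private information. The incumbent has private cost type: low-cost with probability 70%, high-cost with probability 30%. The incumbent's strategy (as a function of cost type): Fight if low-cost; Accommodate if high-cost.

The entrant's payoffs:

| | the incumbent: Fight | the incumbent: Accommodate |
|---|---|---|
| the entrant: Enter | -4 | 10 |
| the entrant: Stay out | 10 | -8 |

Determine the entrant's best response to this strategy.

Compute the entrant's expected payoff for each action, taking the expectation over the incumbent's type.
E[Enter] = 0.7·(-4) + 0.3·(10) = 0.2
E[Stay out] = 0.7·(10) + 0.3·(-8) = 4.6
Best response: Stay out (4.6 is the largest).

Stay out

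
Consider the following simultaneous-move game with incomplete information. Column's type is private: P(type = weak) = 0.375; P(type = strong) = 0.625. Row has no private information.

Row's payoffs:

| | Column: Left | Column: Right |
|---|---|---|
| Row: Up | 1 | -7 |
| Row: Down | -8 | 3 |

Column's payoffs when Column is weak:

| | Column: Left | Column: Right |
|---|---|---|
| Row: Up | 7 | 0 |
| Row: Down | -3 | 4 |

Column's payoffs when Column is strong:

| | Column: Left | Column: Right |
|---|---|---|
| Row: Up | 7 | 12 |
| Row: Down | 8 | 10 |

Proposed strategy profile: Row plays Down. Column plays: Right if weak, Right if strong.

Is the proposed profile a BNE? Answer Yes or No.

Row plays Down: E[Down] = 0.375·(3) + 0.625·(3) = 3; E[Up] = -7. Best-responding. ✓
Column (type weak), facing Down: Left gives -3, Right gives 4. Proposed Right is best. ✓
Column (type strong), facing Down: Left gives 8, Right gives 10. Proposed Right is best. ✓

Yes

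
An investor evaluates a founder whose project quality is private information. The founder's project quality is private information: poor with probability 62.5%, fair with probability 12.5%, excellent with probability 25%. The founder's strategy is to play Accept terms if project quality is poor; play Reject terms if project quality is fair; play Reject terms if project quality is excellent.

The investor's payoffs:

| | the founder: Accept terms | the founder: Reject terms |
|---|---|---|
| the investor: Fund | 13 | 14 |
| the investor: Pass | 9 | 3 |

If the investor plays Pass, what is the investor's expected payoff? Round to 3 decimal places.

E[Pass] = 0.625·9 + 0.125·3 + 0.25·3 = 5.625 + 0.375 + 0.75 = 6.75

6.750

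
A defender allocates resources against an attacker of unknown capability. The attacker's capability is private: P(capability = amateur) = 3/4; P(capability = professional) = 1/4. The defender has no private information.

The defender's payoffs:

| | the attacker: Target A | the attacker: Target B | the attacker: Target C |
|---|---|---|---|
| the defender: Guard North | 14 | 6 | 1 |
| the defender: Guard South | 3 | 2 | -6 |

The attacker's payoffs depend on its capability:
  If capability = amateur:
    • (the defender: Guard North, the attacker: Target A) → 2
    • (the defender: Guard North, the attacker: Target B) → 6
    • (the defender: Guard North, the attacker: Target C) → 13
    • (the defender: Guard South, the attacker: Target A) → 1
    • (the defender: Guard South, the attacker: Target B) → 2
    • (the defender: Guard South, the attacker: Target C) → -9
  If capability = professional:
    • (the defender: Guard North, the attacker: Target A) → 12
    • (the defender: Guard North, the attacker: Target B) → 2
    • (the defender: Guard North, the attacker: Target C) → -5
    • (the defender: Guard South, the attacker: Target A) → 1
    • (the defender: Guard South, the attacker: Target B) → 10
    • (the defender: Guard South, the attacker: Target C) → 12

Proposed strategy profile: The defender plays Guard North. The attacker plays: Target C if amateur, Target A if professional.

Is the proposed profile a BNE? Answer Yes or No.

Yes

The defender plays Guard North: E[Guard North] = 3/4·(1) + 1/4·(14) = 17/4; E[Guard South] = -15/4. Best-responding. ✓
The attacker (capability amateur), facing Guard North: Target A gives 2, Target B gives 6, Target C gives 13. Proposed Target C is best. ✓
The attacker (capability professional), facing Guard North: Target A gives 12, Target B gives 2, Target C gives -5. Proposed Target A is best. ✓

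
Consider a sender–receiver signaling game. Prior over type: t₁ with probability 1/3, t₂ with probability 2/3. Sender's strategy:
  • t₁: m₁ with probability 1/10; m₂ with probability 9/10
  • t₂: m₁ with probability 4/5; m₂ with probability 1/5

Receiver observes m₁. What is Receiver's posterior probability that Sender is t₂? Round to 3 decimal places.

Apply Bayes' rule using the sender's strategy as the likelihood.
P(m₁) = (1/3)·(1/10) + (2/3)·(4/5) = 17/30
P(t₂ | m₁) = ((2/3)·(4/5)) / (17/30) = (8/15) / (17/30) = 16/17

0.941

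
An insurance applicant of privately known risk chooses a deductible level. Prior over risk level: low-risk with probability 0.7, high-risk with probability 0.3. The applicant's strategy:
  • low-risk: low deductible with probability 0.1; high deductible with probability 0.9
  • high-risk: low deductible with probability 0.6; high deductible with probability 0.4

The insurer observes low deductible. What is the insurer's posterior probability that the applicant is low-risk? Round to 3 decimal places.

P(low deductible) = 0.7·0.1 + 0.3·0.6 = 0.25
P(low-risk | low deductible) = (0.7·0.1) / 0.25 = 0.07 / 0.25 = 0.28

0.280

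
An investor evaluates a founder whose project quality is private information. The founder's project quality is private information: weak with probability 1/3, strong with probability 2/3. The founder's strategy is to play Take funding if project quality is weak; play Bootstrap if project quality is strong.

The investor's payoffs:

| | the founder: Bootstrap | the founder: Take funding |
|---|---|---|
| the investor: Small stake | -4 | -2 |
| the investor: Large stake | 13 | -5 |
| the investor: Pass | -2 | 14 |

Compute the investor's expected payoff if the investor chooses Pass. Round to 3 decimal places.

3.333

Take the expectation over the founder's project quality, weighting each type's action by its prior probability.
E[Pass] = 1/3·14 + 2/3·(-2) = 14/3 + (-4/3) = 10/3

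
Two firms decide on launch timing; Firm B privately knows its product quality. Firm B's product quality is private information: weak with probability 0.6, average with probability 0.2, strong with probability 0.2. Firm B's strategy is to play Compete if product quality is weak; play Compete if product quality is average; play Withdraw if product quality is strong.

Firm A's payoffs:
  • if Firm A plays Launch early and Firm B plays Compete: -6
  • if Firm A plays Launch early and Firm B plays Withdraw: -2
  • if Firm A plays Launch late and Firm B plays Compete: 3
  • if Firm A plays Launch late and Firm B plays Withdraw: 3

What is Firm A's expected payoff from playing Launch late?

3

Take the expectation over Firm B's product quality, weighting each type's action by its prior probability.
E[Launch late] = 0.6·3 + 0.2·3 + 0.2·3 = 1.8 + 0.6 + 0.6 = 3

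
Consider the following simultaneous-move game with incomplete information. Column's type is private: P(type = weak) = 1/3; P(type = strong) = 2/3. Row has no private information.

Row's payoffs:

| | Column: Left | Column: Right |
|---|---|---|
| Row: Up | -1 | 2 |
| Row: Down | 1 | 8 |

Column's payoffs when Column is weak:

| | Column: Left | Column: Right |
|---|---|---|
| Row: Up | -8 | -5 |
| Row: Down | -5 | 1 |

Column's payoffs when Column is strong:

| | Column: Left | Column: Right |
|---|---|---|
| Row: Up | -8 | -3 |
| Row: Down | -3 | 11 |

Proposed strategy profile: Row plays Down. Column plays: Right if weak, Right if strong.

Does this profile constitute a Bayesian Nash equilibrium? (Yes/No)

Row plays Down: E[Down] = 1/3·(8) + 2/3·(8) = 8; E[Up] = 2. Best-responding. ✓
Column (type weak), facing Down: Left gives -5, Right gives 1. Proposed Right is best. ✓
Column (type strong), facing Down: Left gives -3, Right gives 11. Proposed Right is best. ✓

Yes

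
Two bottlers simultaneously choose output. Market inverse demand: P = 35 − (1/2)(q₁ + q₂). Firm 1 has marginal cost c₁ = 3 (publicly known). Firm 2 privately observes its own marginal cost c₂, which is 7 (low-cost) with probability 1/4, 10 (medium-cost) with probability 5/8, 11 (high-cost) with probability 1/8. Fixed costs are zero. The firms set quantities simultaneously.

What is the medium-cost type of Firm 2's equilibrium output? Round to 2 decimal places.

Type-c best response for Firm 2: q₂(c) = (35 − c) − q₁/2.
Firm 1 maximizes expected profit; its first-order condition is 35 − q₁ − (1/2)E[q₂] − 3 = 0.
Substituting E[q₂] and solving: E[c₂] = 9.375, so q₁ = (35 − 2·3 + 9.375)/(3/2) = 25.5833.
q₂(medium-cost) = (35 − 10 − (1/2)·25.5833) = 12.2083.

12.21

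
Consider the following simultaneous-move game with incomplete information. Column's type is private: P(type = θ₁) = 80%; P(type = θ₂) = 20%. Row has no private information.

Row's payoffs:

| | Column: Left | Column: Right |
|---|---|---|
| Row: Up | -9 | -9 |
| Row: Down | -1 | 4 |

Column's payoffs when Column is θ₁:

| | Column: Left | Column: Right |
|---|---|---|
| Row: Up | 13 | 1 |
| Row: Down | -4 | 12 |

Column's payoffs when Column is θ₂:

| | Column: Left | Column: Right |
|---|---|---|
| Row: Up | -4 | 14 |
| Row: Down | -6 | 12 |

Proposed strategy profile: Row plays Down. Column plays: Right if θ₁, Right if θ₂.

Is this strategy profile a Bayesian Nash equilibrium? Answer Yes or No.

Yes

Row plays Down: E[Down] = 0.8·(4) + 0.2·(4) = 4; E[Up] = -9. Best-responding. ✓
Column (type θ₁), facing Down: Left gives -4, Right gives 12. Proposed Right is best. ✓
Column (type θ₂), facing Down: Left gives -6, Right gives 12. Proposed Right is best. ✓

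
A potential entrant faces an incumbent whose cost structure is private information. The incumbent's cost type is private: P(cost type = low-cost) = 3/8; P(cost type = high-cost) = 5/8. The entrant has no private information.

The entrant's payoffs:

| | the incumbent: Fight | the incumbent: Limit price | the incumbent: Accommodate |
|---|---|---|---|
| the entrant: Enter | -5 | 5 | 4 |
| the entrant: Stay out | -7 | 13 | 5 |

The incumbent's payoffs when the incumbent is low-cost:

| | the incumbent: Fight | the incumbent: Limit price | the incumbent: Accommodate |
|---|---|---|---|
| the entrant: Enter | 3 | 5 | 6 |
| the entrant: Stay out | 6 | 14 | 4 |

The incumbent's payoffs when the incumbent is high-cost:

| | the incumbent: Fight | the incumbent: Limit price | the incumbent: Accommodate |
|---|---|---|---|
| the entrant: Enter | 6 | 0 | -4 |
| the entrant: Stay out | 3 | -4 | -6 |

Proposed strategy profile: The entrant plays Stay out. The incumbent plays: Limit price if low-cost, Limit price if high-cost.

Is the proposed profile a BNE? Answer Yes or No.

The entrant plays Stay out: E[Stay out] = 3/8·(13) + 5/8·(13) = 13; E[Enter] = 5. Best-responding. ✓
The incumbent (cost type low-cost), facing Stay out: Fight gives 6, Limit price gives 14, Accommodate gives 4. Proposed Limit price is best. ✓
The incumbent (cost type high-cost), facing Stay out: Fight gives 3, Limit price gives -4, Accommodate gives -6. Proposed Limit price is not best — profitable deviation exists. ✗

No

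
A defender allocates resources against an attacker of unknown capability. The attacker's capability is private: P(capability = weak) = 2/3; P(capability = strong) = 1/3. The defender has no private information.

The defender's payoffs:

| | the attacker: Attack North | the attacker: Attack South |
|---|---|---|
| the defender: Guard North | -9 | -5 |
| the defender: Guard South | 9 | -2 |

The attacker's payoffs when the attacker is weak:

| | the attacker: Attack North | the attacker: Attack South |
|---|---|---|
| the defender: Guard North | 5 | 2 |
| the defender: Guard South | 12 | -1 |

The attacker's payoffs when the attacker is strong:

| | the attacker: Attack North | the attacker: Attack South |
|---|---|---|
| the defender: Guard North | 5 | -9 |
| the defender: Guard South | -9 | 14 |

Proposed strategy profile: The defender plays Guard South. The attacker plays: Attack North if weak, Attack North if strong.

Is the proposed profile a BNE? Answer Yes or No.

No

The defender plays Guard South: E[Guard South] = 2/3·(9) + 1/3·(9) = 9; E[Guard North] = -9. Best-responding. ✓
The attacker (capability weak), facing Guard South: Attack North gives 12, Attack South gives -1. Proposed Attack North is best. ✓
The attacker (capability strong), facing Guard South: Attack North gives -9, Attack South gives 14. Proposed Attack North is not best — profitable deviation exists. ✗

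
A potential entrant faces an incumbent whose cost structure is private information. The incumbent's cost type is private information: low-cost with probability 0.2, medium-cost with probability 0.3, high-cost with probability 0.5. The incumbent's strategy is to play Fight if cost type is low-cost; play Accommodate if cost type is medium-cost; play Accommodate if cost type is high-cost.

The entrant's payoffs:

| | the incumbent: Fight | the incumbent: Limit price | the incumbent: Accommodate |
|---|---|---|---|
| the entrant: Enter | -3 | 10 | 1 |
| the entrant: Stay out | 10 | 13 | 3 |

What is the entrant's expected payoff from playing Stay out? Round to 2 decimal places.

4.40

E[Stay out] = 0.2·10 + 0.3·3 + 0.5·3 = 2 + 0.9 + 1.5 = 4.4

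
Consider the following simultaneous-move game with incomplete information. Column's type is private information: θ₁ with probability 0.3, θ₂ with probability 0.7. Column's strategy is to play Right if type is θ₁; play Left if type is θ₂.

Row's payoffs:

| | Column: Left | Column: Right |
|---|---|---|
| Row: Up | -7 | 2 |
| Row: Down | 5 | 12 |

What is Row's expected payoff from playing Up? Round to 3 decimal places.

E[Up] = 0.3·2 + 0.7·(-7) = 0.6 + (-4.9) = -4.3

-4.300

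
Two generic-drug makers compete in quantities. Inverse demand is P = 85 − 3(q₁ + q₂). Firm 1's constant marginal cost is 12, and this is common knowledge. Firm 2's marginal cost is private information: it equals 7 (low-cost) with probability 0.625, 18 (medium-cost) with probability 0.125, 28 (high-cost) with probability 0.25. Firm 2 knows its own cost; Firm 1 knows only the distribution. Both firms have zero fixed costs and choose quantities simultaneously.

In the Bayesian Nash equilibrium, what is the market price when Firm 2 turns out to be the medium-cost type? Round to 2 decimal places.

Type-c best response for Firm 2: q₂(c) = (85 − c)/6 − q₁/2.
Firm 1 maximizes expected profit; its first-order condition is 85 − 6q₁ − 3E[q₂] − 12 = 0.
Substituting E[q₂] and solving: E[c₂] = 13.625, so q₁ = (85 − 2·12 + 13.625)/9 = 8.29167.
q₂(medium-cost) = 7.02083, so P = 85 − 3·(8.29167 + 7.02083) = 39.0625.

39.06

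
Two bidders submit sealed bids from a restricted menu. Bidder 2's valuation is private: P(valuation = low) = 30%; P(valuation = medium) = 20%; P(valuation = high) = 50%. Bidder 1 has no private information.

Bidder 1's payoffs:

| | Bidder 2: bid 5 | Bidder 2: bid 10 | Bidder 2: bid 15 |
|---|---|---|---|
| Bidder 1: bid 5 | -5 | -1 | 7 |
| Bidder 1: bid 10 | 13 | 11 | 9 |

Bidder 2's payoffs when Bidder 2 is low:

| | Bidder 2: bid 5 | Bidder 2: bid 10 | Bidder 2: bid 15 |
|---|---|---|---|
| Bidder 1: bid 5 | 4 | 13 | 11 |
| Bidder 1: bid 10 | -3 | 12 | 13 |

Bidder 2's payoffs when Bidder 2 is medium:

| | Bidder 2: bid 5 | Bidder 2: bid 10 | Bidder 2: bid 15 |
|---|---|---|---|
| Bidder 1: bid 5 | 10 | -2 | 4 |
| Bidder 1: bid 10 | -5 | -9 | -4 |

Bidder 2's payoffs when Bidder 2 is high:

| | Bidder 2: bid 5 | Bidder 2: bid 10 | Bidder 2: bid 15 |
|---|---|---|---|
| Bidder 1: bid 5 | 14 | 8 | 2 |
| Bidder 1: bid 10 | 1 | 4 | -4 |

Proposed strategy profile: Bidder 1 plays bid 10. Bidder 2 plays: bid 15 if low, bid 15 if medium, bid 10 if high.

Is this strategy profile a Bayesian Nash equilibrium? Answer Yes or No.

Bidder 1 plays bid 10: E[bid 10] = 0.3·(9) + 0.2·(9) + 0.5·(11) = 10; E[bid 5] = 3. Best-responding. ✓
Bidder 2 (valuation low), facing bid 10: bid 5 gives -3, bid 10 gives 12, bid 15 gives 13. Proposed bid 15 is best. ✓
Bidder 2 (valuation medium), facing bid 10: bid 5 gives -5, bid 10 gives -9, bid 15 gives -4. Proposed bid 15 is best. ✓
Bidder 2 (valuation high), facing bid 10: bid 5 gives 1, bid 10 gives 4, bid 15 gives -4. Proposed bid 10 is best. ✓

Yes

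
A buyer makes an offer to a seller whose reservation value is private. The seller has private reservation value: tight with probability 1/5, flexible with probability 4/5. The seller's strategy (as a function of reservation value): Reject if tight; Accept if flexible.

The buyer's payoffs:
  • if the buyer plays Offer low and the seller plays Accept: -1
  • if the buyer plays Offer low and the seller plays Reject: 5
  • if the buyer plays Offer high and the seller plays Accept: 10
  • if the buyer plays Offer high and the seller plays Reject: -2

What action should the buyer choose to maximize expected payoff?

Offer high

E[Offer low] = 1/5·(5) + 4/5·(-1) = 1/5
E[Offer high] = 1/5·(-2) + 4/5·(10) = 38/5
Best response: Offer high (38/5 is the largest).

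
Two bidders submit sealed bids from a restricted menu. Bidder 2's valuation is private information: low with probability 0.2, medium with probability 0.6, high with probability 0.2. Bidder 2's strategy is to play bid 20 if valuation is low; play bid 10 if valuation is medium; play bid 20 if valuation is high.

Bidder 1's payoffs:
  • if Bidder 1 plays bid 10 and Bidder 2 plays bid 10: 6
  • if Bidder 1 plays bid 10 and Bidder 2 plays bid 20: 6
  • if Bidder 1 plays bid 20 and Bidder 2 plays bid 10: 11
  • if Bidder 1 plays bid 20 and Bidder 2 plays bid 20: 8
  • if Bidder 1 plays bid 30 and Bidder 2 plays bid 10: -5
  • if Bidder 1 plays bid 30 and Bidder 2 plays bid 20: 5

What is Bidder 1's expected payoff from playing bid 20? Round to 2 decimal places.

E[bid 20] = 0.2·8 + 0.6·11 + 0.2·8 = 1.6 + 6.6 + 1.6 = 9.8

9.80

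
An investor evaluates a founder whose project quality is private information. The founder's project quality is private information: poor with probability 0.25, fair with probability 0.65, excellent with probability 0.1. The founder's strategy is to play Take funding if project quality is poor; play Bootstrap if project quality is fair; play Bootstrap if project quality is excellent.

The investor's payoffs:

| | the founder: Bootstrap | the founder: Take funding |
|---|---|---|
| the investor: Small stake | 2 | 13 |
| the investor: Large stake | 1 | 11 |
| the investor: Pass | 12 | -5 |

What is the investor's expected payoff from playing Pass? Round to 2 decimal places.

E[Pass] = 0.25·(-5) + 0.65·12 + 0.1·12 = (-1.25) + 7.8 + 1.2 = 7.75

7.75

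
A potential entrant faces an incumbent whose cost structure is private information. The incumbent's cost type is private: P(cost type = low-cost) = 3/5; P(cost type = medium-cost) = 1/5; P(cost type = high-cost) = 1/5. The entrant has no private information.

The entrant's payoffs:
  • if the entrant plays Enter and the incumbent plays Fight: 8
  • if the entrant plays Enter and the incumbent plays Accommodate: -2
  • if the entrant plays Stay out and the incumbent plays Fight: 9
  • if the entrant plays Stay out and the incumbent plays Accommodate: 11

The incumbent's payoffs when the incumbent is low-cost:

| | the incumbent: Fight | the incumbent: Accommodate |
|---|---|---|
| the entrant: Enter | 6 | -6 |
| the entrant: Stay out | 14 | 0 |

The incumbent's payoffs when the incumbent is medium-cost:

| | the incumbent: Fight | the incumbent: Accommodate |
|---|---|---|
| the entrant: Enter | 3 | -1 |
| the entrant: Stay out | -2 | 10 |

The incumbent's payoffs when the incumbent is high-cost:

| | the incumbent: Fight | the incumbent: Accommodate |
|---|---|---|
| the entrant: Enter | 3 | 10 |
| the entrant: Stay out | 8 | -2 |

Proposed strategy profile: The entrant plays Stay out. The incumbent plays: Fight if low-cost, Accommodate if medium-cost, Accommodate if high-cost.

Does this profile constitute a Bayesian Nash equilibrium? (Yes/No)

The entrant plays Stay out: E[Stay out] = 3/5·(9) + 1/5·(11) + 1/5·(11) = 49/5; E[Enter] = 4. Best-responding. ✓
The incumbent (cost type low-cost), facing Stay out: Fight gives 14, Accommodate gives 0. Proposed Fight is best. ✓
The incumbent (cost type medium-cost), facing Stay out: Fight gives -2, Accommodate gives 10. Proposed Accommodate is best. ✓
The incumbent (cost type high-cost), facing Stay out: Fight gives 8, Accommodate gives -2. Proposed Accommodate is not best — profitable deviation exists. ✗

No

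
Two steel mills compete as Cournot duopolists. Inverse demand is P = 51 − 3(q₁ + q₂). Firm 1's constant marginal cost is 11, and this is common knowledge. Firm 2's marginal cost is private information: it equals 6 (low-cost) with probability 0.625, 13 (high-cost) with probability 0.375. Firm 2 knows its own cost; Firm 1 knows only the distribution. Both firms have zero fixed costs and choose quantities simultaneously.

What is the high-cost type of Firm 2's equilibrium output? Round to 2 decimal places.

Firm 2 with cost c maximizes (51 − 3(q₁+q₂) − c)·q₂, giving q₂(c) = (51 − c − 3q₁)/6.
E[c₂] = 0.625·6 + 0.375·13 = 8.625
Firm 1's FOC against E[q₂] yields q₁ = (51 − 2·11 + E[c₂])/9 = (51 − 22 + 8.625)/9 = 4.18056.
q₂(high-cost) = (51 − 13 − 3·4.18056)/6 = 4.24306.

4.24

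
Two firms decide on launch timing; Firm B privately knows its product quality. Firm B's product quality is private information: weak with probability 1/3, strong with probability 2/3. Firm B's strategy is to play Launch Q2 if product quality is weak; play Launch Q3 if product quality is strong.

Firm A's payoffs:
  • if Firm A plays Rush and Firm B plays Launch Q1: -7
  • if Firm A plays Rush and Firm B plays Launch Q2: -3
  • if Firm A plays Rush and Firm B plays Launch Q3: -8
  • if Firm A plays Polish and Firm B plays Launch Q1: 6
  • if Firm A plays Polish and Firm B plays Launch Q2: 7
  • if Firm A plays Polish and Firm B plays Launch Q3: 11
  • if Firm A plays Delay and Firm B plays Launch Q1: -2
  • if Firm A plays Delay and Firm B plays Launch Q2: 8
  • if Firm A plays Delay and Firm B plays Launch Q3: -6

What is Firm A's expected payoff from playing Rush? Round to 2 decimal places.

-6.33

E[Rush] = 1/3·(-3) + 2/3·(-8) = (-1) + (-16/3) = -19/3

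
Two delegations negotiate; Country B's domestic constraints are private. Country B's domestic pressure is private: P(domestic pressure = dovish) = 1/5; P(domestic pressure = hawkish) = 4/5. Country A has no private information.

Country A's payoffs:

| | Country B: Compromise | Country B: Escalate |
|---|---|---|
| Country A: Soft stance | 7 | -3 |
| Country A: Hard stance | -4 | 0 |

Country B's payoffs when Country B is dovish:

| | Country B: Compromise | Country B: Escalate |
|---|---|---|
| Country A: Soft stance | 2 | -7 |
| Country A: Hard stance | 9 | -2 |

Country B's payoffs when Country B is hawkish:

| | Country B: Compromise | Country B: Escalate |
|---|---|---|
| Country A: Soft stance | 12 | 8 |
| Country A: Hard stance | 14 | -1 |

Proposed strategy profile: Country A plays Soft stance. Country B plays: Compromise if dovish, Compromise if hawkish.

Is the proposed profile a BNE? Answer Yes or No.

Country A plays Soft stance: E[Soft stance] = 1/5·(7) + 4/5·(7) = 7; E[Hard stance] = -4. Best-responding. ✓
Country B (domestic pressure dovish), facing Soft stance: Compromise gives 2, Escalate gives -7. Proposed Compromise is best. ✓
Country B (domestic pressure hawkish), facing Soft stance: Compromise gives 12, Escalate gives 8. Proposed Compromise is best. ✓

Yes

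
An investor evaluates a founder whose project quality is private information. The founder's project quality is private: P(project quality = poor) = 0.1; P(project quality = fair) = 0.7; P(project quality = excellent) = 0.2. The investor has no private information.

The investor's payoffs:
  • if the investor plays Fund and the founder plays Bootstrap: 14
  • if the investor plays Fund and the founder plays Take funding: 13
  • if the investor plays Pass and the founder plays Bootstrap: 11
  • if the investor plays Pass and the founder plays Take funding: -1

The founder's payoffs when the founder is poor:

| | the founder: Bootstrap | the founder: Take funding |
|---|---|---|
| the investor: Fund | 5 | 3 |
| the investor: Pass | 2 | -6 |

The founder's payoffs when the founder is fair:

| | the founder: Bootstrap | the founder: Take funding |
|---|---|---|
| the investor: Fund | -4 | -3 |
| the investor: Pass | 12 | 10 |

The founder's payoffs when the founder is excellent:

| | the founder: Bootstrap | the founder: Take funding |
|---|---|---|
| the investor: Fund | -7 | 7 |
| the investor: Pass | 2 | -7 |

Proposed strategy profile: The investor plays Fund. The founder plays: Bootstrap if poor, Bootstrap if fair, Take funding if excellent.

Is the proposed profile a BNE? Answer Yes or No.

A profile is a BNE iff every type of every player is best-responding given beliefs about the other side.
The investor plays Fund: E[Fund] = 0.1·(14) + 0.7·(14) + 0.2·(13) = 13.8; E[Pass] = 8.6. Best-responding. ✓
The founder (project quality poor), facing Fund: Bootstrap gives 5, Take funding gives 3. Proposed Bootstrap is best. ✓
The founder (project quality fair), facing Fund: Bootstrap gives -4, Take funding gives -3. Proposed Bootstrap is not best — profitable deviation exists. ✗
The founder (project quality excellent), facing Fund: Bootstrap gives -7, Take funding gives 7. Proposed Take funding is best. ✓

No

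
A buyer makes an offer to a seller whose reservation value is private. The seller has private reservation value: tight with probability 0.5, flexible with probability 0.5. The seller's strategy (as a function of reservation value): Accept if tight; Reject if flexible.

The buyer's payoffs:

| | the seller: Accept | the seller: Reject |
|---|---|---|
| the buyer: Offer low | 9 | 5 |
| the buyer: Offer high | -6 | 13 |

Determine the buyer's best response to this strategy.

Offer low

E[Offer low] = 0.5·(9) + 0.5·(5) = 7
E[Offer high] = 0.5·(-6) + 0.5·(13) = 3.5
Best response: Offer low (7 is the largest).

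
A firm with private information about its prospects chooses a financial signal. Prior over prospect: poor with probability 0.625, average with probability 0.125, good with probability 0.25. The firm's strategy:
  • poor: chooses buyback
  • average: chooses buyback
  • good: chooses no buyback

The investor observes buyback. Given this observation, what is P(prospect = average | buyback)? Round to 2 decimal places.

0.17

P(buyback) = 0.625·1 + 0.125·1 + 0.25·0 = 0.75
P(average | buyback) = (0.125·1) / 0.75 = 0.125 / 0.75 = 0.166667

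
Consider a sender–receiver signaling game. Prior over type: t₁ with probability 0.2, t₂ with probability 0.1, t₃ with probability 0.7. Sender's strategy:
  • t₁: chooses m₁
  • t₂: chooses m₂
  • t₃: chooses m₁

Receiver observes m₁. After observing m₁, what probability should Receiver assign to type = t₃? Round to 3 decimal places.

Apply Bayes' rule using the sender's strategy as the likelihood.
P(m₁) = 0.2·1 + 0.1·0 + 0.7·1 = 0.9
P(t₃ | m₁) = (0.7·1) / 0.9 = 0.7 / 0.9 = 0.777778

0.778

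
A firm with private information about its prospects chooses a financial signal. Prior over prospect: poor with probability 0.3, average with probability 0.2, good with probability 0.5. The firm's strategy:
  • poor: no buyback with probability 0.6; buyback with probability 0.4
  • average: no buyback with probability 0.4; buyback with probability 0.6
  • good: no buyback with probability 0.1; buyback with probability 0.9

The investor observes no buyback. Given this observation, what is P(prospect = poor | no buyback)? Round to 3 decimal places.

P(no buyback) = 0.3·0.6 + 0.2·0.4 + 0.5·0.1 = 0.31
P(poor | no buyback) = (0.3·0.6) / 0.31 = 0.18 / 0.31 = 0.580645

0.581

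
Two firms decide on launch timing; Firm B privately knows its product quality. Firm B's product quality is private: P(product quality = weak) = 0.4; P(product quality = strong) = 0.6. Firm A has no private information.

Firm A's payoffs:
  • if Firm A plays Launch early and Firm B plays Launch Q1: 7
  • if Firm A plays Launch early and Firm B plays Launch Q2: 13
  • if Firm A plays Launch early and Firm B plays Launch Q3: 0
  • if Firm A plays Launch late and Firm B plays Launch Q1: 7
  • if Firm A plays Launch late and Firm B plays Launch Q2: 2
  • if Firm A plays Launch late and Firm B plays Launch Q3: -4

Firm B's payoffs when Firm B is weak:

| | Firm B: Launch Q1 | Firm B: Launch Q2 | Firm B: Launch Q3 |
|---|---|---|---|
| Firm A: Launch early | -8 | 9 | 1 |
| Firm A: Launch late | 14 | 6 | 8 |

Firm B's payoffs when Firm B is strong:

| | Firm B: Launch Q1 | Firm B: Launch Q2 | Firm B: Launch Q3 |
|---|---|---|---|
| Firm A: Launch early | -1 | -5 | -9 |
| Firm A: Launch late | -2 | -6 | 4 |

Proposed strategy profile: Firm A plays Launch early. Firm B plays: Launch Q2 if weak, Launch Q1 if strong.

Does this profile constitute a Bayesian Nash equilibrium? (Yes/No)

Yes

Firm A plays Launch early: E[Launch early] = 0.4·(13) + 0.6·(7) = 9.4; E[Launch late] = 5. Best-responding. ✓
Firm B (product quality weak), facing Launch early: Launch Q1 gives -8, Launch Q2 gives 9, Launch Q3 gives 1. Proposed Launch Q2 is best. ✓
Firm B (product quality strong), facing Launch early: Launch Q1 gives -1, Launch Q2 gives -5, Launch Q3 gives -9. Proposed Launch Q1 is best. ✓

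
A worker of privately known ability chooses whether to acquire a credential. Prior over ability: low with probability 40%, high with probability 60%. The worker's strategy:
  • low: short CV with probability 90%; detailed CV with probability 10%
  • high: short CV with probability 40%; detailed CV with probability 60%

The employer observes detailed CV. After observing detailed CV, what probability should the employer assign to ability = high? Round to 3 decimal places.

0.900

P(detailed CV) = 0.4·0.1 + 0.6·0.6 = 0.4
P(high | detailed CV) = (0.6·0.6) / 0.4 = 0.36 / 0.4 = 0.9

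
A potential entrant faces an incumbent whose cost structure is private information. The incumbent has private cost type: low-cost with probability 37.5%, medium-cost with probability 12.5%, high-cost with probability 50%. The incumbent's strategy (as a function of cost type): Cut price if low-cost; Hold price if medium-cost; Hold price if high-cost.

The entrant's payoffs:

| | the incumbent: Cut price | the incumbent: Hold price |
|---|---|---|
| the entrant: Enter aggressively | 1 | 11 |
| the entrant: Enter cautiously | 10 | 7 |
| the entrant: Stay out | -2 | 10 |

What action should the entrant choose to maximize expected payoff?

E[Enter aggressively] = 0.375·(1) + 0.125·(11) + 0.5·(11) = 7.25
E[Enter cautiously] = 0.375·(10) + 0.125·(7) + 0.5·(7) = 8.125
E[Stay out] = 0.375·(-2) + 0.125·(10) + 0.5·(10) = 5.5
Best response: Enter cautiously (8.125 is the largest).

Enter cautiously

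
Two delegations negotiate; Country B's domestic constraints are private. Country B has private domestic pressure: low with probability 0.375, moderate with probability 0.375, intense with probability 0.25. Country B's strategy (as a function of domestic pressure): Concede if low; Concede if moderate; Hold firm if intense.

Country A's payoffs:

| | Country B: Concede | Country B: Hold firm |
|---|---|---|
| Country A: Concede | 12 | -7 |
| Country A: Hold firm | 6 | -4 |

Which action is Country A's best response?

E[Concede] = 0.375·(12) + 0.375·(12) + 0.25·(-7) = 7.25
E[Hold firm] = 0.375·(6) + 0.375·(6) + 0.25·(-4) = 3.5
Best response: Concede (7.25 is the largest).

Concede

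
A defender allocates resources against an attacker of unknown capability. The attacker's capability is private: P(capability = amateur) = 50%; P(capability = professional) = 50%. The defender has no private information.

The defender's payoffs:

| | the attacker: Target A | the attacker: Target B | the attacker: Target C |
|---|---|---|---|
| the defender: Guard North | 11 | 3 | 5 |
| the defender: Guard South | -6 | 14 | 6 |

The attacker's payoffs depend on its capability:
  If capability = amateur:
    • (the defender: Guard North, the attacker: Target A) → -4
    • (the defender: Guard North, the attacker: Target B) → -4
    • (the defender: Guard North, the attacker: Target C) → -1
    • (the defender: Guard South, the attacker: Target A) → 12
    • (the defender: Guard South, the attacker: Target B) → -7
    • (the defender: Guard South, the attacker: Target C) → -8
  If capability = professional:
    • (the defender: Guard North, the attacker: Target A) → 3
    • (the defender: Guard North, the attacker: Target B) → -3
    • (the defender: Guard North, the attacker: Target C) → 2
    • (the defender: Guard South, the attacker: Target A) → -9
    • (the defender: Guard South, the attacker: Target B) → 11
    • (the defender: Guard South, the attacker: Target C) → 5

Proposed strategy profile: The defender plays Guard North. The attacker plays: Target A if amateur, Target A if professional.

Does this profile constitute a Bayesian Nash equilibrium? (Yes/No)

The defender plays Guard North: E[Guard North] = 0.5·(11) + 0.5·(11) = 11; E[Guard South] = -6. Best-responding. ✓
The attacker (capability amateur), facing Guard North: Target A gives -4, Target B gives -4, Target C gives -1. Proposed Target A is not best — profitable deviation exists. ✗
The attacker (capability professional), facing Guard North: Target A gives 3, Target B gives -3, Target C gives 2. Proposed Target A is best. ✓

No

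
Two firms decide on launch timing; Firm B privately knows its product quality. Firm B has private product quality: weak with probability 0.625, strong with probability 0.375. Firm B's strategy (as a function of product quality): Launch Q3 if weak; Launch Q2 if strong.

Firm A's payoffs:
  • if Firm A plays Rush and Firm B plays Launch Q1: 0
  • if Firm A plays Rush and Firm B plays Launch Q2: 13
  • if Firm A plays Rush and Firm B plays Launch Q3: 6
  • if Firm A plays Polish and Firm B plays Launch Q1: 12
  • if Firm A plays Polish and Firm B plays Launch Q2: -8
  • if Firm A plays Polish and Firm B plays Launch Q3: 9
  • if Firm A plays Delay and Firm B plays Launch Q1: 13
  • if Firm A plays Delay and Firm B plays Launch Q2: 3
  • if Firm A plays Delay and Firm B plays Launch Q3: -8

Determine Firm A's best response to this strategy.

E[Rush] = 0.625·(6) + 0.375·(13) = 8.625
E[Polish] = 0.625·(9) + 0.375·(-8) = 2.625
E[Delay] = 0.625·(-8) + 0.375·(3) = -3.875
Best response: Rush (8.625 is the largest).

Rush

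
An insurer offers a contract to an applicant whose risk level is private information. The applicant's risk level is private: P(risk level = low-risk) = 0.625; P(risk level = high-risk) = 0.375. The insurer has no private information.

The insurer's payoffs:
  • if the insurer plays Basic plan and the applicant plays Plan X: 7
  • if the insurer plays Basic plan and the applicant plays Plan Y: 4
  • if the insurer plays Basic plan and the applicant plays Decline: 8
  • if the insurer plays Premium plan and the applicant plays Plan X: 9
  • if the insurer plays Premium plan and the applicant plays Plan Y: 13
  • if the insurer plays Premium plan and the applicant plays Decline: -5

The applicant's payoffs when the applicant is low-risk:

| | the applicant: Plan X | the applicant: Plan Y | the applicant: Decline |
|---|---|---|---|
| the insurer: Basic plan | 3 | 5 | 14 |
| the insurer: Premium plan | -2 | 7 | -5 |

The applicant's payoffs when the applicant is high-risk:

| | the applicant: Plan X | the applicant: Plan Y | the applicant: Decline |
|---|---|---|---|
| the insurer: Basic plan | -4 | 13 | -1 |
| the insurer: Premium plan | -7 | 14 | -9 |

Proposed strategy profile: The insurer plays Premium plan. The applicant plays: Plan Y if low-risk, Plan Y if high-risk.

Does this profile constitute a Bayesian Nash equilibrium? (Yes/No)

The insurer plays Premium plan: E[Premium plan] = 0.625·(13) + 0.375·(13) = 13; E[Basic plan] = 4. Best-responding. ✓
The applicant (risk level low-risk), facing Premium plan: Plan X gives -2, Plan Y gives 7, Decline gives -5. Proposed Plan Y is best. ✓
The applicant (risk level high-risk), facing Premium plan: Plan X gives -7, Plan Y gives 14, Decline gives -9. Proposed Plan Y is best. ✓

Yes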